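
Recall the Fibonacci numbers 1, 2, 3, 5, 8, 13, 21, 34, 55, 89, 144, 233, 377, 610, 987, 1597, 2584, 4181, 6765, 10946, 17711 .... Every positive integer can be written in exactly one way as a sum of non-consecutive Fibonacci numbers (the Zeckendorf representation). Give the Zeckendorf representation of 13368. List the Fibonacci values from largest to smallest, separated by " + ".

10946 + 1597 + 610 + 144 + 55 + 13 + 3

13368: greatest Fibonacci not exceeding it is 10946, leaving 2422
2422: greatest Fibonacci not exceeding it is 1597, leaving 825
825: greatest Fibonacci not exceeding it is 610, leaving 215
215: greatest Fibonacci not exceeding it is 144, leaving 71
71: greatest Fibonacci not exceeding it is 55, leaving 16
16: greatest Fibonacci not exceeding it is 13, leaving 3
3: greatest Fibonacci not exceeding it is 3, leaving 0
So 13368 = 10946 + 1597 + 610 + 144 + 55 + 13 + 3, with no two terms consecutive in the sequence.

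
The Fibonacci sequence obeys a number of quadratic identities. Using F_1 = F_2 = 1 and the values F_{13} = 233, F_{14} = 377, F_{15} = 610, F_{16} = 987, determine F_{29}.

By the addition formula F_{m+n} = F_m F_{n+1} + F_{m−1} F_n with m=16, n=13: F_{29} = 987·377 + 610·233 = 372099 + 142130 = 514229.

514229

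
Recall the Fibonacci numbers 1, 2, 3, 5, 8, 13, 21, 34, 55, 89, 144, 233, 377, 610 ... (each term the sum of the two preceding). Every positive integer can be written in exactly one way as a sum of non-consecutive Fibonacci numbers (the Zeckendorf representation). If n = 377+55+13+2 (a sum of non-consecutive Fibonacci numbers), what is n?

447

377+55+13+2 = 447.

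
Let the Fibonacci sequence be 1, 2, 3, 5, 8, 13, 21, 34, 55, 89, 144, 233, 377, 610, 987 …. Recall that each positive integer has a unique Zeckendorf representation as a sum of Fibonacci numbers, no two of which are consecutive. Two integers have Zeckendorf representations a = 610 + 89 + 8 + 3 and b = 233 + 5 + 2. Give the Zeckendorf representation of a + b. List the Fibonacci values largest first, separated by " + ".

610 + 233 + 89 + 13 + 5

The two numbers are 710 and 240, so their sum is 950.
Repeatedly subtract the largest Fibonacci number that fits:
take 610 (≤ 950); 950 − 610 = 340
take 233 (≤ 340); 340 − 233 = 107
take 89 (≤ 107); 107 − 89 = 18
take 13 (≤ 18); 18 − 13 = 5
take 5 (≤ 5); 5 − 5 = 0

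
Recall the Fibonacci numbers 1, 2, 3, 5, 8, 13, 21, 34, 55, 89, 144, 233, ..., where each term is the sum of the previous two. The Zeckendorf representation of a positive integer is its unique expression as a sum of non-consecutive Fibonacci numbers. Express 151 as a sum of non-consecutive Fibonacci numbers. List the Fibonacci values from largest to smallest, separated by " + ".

144 + 5 + 2

Repeatedly subtract the largest Fibonacci number that fits:
144 ≤ 151 < 233, so take 144; remainder 7
5 ≤ 7 < 8, so take 5; remainder 2
2 ≤ 2 < 3, so take 2; remainder 0
So 151 = 144 + 5 + 2, with no two terms consecutive in the sequence.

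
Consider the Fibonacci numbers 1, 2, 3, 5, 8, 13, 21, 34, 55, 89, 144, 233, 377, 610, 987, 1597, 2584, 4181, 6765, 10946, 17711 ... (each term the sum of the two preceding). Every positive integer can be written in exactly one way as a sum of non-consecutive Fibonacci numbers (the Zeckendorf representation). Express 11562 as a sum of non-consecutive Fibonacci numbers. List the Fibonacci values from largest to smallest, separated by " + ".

10946 + 610 + 5 + 1

Greedy algorithm:
largest Fibonacci ≤ 11562 is 10946; 11562 − 10946 = 616
largest Fibonacci ≤ 616 is 610; 616 − 610 = 6
largest Fibonacci ≤ 6 is 5; 6 − 5 = 1
largest Fibonacci ≤ 1 is 1; 1 − 1 = 0
So 11562 = 10946 + 610 + 5 + 1, with no two terms consecutive in the sequence.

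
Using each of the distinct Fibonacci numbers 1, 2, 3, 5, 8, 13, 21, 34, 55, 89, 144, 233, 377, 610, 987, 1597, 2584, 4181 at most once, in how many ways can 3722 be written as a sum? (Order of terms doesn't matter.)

18

Each representation comes from the Zeckendorf form by replacing some F_k with F_{k−1} + F_{k−2} where possible.
3722 = 2584+987+144+5+2 = 2584+987+89+55+5+2 = 2584+610+377+144+5+2 = 2584+987+89+34+21+5+2 = … (14 more), for 18 in all.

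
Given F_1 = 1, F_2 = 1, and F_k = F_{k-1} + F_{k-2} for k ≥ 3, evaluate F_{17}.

1597

Iterating the recurrence up to F_{11} = 89 and F_{10} = 55:
F_{12} = F_{11} + F_{10} = 89 + 55 = 144
F_{13} = F_{12} + F_{11} = 144 + 89 = 233
F_{14} = F_{13} + F_{12} = 233 + 144 = 377
F_{15} = F_{14} + F_{13} = 377 + 233 = 610
F_{16} = F_{15} + F_{14} = 610 + 377 = 987
F_{17} = F_{16} + F_{15} = 987 + 610 = 1597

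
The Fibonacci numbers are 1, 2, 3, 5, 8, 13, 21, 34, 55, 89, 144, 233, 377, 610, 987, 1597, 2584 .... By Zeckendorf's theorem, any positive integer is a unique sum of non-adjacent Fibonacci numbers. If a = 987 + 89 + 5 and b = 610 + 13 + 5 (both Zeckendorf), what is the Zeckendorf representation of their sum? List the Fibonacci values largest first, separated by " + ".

1597 + 89 + 21 + 2

The two numbers are 1081 and 628, so their sum is 1709.
Repeatedly subtract the largest Fibonacci number that fits:
1709 − 1597 = 112
112 − 89 = 23
23 − 21 = 2
2 − 2 = 0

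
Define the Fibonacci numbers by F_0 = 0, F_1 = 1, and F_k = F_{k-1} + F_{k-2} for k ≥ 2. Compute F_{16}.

Iterating the recurrence up to F_{11} = 89 and F_{10} = 55:
F_{12} = F_{11} + F_{10} = 89 + 55 = 144
F_{13} = F_{12} + F_{11} = 144 + 89 = 233
F_{14} = F_{13} + F_{12} = 233 + 144 = 377
F_{15} = F_{14} + F_{13} = 377 + 233 = 610
F_{16} = F_{15} + F_{14} = 610 + 377 = 987

987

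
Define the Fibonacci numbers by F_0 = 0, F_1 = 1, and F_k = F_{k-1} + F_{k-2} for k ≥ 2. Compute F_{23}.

28657

Iterating the recurrence up to F_{16} = 987 and F_{15} = 610:
F_{17} = F_{16} + F_{15} = 987 + 610 = 1597
F_{18} = F_{17} + F_{16} = 1597 + 987 = 2584
F_{19} = F_{18} + F_{17} = 2584 + 1597 = 4181
F_{20} = F_{19} + F_{18} = 4181 + 2584 = 6765
F_{21} = F_{20} + F_{19} = 6765 + 4181 = 10946
F_{22} = F_{21} + F_{20} = 10946 + 6765 = 17711
F_{23} = F_{22} + F_{21} = 17711 + 10946 = 28657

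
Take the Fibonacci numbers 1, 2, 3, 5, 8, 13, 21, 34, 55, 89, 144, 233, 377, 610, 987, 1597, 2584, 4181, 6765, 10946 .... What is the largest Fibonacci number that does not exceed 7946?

6765

6765 ≤ 7946 < 10946, so the largest Fibonacci number not exceeding 7946 is 6765.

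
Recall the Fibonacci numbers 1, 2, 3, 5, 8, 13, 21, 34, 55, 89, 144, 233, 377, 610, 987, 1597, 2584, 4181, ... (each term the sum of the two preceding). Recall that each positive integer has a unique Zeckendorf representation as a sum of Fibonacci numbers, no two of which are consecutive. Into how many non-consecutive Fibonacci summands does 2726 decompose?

2726 − 2584 = 142
142 − 89 = 53
53 − 34 = 19
19 − 13 = 6
6 − 5 = 1
1 − 1 = 0
2726 = 2584 + 89 + 34 + 13 + 5 + 1, which has 6 terms.

6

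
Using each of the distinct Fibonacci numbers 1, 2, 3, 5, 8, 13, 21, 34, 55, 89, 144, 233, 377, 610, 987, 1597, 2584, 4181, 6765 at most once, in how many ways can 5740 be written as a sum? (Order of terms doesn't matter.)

24

Starting from the Zeckendorf form and repeatedly splitting a term F_k into F_{k−1} + F_{k−2} (when neither is already used) reaches every representation.
5740 = 4181+987+377+144+34+13+3+1 = 4181+987+377+144+34+8+5+3+1 = 4181+987+377+89+55+34+13+3+1 = … (21 more), for 24 in all.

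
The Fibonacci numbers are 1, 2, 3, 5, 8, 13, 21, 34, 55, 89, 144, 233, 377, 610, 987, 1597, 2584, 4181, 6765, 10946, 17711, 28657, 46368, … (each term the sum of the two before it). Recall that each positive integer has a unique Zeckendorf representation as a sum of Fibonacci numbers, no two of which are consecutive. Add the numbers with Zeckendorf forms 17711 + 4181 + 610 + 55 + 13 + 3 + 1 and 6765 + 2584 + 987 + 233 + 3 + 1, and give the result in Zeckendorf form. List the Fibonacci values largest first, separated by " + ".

The two numbers are 22574 and 10573, so their sum is 33147.
subtract 28657 from 33147: 4490 remains
subtract 4181 from 4490: 309 remains
subtract 233 from 309: 76 remains
subtract 55 from 76: 21 remains
subtract 21 from 21: 0 remains

28657 + 4181 + 233 + 55 + 21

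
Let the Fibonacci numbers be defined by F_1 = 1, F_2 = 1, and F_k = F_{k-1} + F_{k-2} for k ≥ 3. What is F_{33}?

Iterating the recurrence up to F_{29} = 514229 and F_{28} = 317811:
F_{30} = F_{29} + F_{28} = 514229 + 317811 = 832040
F_{31} = F_{30} + F_{29} = 832040 + 514229 = 1346269
F_{32} = F_{31} + F_{30} = 1346269 + 832040 = 2178309
F_{33} = F_{32} + F_{31} = 2178309 + 1346269 = 3524578

3524578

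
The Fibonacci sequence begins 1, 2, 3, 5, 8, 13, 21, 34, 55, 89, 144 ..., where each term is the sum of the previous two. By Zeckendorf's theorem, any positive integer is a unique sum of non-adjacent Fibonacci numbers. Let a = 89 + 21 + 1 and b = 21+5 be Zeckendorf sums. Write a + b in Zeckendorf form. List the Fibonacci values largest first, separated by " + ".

The two numbers are 111 and 26, so their sum is 137.
subtract 89 from 137: 48 remains
subtract 34 from 48: 14 remains
subtract 13 from 14: 1 remains
subtract 1 from 1: 0 remains

89 + 34 + 13 + 1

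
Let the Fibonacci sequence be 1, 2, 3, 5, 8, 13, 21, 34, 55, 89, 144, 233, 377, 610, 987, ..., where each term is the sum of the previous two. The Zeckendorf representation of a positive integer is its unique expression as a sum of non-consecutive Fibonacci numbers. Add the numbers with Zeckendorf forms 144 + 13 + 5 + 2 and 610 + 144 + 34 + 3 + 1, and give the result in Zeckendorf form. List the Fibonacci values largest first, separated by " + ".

610 + 233 + 89 + 21 + 3

The two numbers are 164 and 792, so their sum is 956.
610 ≤ 956 < 987, so take 610; remainder 346
233 ≤ 346 < 377, so take 233; remainder 113
89 ≤ 113 < 144, so take 89; remainder 24
21 ≤ 24 < 34, so take 21; remainder 3
3 ≤ 3 < 5, so take 3; remainder 0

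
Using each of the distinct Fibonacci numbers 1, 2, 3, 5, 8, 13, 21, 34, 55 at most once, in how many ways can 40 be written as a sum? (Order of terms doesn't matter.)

Each representation comes from the Zeckendorf form by replacing some F_k with F_{k−1} + F_{k−2} where possible.
40 = 34+5+1 = 34+3+2+1 = 21+13+5+1 = … (2 more), for 5 in all.

5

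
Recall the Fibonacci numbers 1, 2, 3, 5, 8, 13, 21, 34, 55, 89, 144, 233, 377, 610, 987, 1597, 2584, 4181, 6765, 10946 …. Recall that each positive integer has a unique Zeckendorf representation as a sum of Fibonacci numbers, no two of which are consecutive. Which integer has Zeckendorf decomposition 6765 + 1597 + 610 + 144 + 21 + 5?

6765 + 1597 + 610 + 144 + 21 + 5 = 9142.

9142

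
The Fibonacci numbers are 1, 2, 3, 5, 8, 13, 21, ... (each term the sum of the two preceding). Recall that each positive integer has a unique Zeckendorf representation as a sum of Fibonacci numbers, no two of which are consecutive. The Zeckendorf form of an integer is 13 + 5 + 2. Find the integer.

13 + 5 + 2 = 20.

20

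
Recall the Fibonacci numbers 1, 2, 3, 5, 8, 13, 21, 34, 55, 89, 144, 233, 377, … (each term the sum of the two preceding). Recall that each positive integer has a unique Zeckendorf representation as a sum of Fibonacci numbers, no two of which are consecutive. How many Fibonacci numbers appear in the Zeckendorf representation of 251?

3

largest Fibonacci ≤ 251 is 233; 251 − 233 = 18
largest Fibonacci ≤ 18 is 13; 18 − 13 = 5
largest Fibonacci ≤ 5 is 5; 5 − 5 = 0
251 = 233 + 13 + 5, which has 3 terms.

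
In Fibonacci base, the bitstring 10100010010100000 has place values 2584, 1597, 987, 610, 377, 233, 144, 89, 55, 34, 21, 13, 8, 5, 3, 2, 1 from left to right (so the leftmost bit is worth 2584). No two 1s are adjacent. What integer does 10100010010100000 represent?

Summing the place values of the 1 bits: 2584 + 987 + 144 + 34 + 13 = 3762.

3762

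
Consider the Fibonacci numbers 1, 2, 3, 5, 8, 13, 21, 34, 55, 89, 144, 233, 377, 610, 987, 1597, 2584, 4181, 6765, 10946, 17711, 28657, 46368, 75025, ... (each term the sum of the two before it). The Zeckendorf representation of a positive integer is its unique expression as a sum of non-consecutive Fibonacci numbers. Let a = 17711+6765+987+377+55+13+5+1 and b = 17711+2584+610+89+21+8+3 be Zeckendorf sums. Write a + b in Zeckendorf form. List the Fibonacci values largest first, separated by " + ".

The two numbers are 25914 and 21026, so their sum is 46940.
46940 − 46368 = 572
572 − 377 = 195
195 − 144 = 51
51 − 34 = 17
17 − 13 = 4
4 − 3 = 1
1 − 1 = 0

46368 + 377 + 144 + 34 + 13 + 3 + 1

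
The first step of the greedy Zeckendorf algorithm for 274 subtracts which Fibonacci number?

233

233 ≤ 274 < 377, so the largest Fibonacci number not exceeding 274 is 233.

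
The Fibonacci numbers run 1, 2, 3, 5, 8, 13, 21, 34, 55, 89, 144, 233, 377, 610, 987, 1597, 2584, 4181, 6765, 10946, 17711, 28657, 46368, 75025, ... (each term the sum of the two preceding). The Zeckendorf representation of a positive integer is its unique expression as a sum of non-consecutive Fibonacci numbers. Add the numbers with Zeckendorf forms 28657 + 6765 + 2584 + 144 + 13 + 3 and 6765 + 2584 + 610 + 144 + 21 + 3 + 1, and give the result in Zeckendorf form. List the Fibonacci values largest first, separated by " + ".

The two numbers are 38166 and 10128, so their sum is 48294.
48294: greatest Fibonacci not exceeding it is 46368, leaving 1926
1926: greatest Fibonacci not exceeding it is 1597, leaving 329
329: greatest Fibonacci not exceeding it is 233, leaving 96
96: greatest Fibonacci not exceeding it is 89, leaving 7
7: greatest Fibonacci not exceeding it is 5, leaving 2
2: greatest Fibonacci not exceeding it is 2, leaving 0

46368 + 1597 + 233 + 89 + 5 + 2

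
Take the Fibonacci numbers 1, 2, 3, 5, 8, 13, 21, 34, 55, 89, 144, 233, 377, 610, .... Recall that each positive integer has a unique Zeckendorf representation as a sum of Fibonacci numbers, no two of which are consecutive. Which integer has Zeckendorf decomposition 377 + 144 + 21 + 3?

377 + 144 + 21 + 3 = 545.

545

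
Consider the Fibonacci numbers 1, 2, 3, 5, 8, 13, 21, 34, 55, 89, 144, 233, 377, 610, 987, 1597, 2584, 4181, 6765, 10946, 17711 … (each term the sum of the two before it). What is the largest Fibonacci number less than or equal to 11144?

10946

10946 ≤ 11144 < 17711, so the largest Fibonacci number not exceeding 11144 is 10946.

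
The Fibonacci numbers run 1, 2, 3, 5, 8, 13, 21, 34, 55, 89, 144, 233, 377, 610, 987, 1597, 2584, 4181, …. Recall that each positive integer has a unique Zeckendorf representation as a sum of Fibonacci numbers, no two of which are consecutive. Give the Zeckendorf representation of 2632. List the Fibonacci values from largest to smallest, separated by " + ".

2632 − 2584 = 48
48 − 34 = 14
14 − 13 = 1
1 − 1 = 0
So 2632 = 2584 + 34 + 13 + 1, with no two terms consecutive in the sequence.

2584 + 34 + 13 + 1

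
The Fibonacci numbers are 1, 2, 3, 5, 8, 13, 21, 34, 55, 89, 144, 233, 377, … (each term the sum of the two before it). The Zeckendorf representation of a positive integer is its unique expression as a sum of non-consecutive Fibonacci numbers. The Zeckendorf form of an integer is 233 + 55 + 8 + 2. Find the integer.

233 + 55 + 8 + 2 = 298.

298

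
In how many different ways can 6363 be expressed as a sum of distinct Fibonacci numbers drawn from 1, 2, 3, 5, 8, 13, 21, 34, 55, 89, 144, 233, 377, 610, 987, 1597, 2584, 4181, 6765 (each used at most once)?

33

6363 = 4181+1597+377+144+55+8+1 = 4181+1597+377+144+55+5+3+1 = 4181+1597+377+144+34+21+8+1 = 4181+987+610+377+144+55+8+1 = … (29 more), for 33 in all.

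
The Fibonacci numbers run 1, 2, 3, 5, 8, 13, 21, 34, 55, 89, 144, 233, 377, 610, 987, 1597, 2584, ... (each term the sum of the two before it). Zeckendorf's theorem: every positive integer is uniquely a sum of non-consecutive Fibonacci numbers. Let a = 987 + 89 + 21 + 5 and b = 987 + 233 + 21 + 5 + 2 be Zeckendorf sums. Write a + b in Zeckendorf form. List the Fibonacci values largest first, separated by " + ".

The two numbers are 1102 and 1248, so their sum is 2350.
Repeatedly subtract the largest Fibonacci number that fits:
take 1597 (≤ 2350); 2350 − 1597 = 753
take 610 (≤ 753); 753 − 610 = 143
take 89 (≤ 143); 143 − 89 = 54
take 34 (≤ 54); 54 − 34 = 20
take 13 (≤ 20); 20 − 13 = 7
take 5 (≤ 7); 7 − 5 = 2
take 2 (≤ 2); 2 − 2 = 0

1597 + 610 + 89 + 34 + 13 + 5 + 2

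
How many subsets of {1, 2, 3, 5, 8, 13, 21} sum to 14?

3

14 = 13+1 = 8+5+1 = 8+3+2+1 — 3 representations.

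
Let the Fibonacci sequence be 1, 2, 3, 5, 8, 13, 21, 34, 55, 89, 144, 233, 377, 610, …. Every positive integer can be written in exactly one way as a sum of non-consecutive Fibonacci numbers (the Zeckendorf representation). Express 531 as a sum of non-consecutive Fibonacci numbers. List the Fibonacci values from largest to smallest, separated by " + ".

377 + 144 + 8 + 2

Repeatedly subtract the largest Fibonacci number that fits:
531: greatest Fibonacci not exceeding it is 377, leaving 154
154: greatest Fibonacci not exceeding it is 144, leaving 10
10: greatest Fibonacci not exceeding it is 8, leaving 2
2: greatest Fibonacci not exceeding it is 2, leaving 0
So 531 = 377 + 144 + 8 + 2, with no two terms consecutive in the sequence.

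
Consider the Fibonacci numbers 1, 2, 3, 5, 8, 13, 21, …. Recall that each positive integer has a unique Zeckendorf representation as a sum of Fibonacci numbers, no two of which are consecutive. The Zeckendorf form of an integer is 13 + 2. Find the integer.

13 + 2 = 15.

15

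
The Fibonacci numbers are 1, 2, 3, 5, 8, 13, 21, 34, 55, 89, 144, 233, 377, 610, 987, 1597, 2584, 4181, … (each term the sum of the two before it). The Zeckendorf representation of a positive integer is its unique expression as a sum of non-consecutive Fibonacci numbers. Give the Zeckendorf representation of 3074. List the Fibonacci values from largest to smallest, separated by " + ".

take 2584 (≤ 3074); 3074 − 2584 = 490
take 377 (≤ 490); 490 − 377 = 113
take 89 (≤ 113); 113 − 89 = 24
take 21 (≤ 24); 24 − 21 = 3
take 3 (≤ 3); 3 − 3 = 0
So 3074 = 2584 + 377 + 89 + 21 + 3, with no two terms consecutive in the sequence.

2584 + 377 + 89 + 21 + 3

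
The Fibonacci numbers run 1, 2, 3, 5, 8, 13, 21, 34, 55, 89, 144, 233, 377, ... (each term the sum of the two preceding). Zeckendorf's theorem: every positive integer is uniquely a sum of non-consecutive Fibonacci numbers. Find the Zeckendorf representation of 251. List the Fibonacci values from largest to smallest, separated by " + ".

Repeatedly subtract the largest Fibonacci number that fits:
251 − 233 = 18
18 − 13 = 5
5 − 5 = 0
So 251 = 233 + 13 + 5, with no two terms consecutive in the sequence.

233 + 13 + 5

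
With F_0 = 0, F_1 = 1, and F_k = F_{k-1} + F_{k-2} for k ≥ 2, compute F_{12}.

Iterating the recurrence up to F_{6} = 8 and F_{5} = 5:
F_{7} = F_{6} + F_{5} = 8 + 5 = 13
F_{8} = F_{7} + F_{6} = 13 + 8 = 21
F_{9} = F_{8} + F_{7} = 21 + 13 = 34
F_{10} = F_{9} + F_{8} = 34 + 21 = 55
F_{11} = F_{10} + F_{9} = 55 + 34 = 89
F_{12} = F_{11} + F_{10} = 89 + 55 = 144

144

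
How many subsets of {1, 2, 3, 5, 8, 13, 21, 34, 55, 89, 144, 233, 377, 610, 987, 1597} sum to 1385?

Each representation comes from the Zeckendorf form by replacing some F_k with F_{k−1} + F_{k−2} where possible.
1385 = 987+377+21 = 987+377+13+8 = 987+233+144+21 = 987+377+13+5+3 = … (22 more), for 26 in all.

26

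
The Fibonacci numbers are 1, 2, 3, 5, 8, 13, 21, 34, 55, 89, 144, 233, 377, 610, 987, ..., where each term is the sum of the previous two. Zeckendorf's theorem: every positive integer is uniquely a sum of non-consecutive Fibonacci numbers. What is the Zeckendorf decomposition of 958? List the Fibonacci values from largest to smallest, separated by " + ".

958: greatest Fibonacci not exceeding it is 610, leaving 348
348: greatest Fibonacci not exceeding it is 233, leaving 115
115: greatest Fibonacci not exceeding it is 89, leaving 26
26: greatest Fibonacci not exceeding it is 21, leaving 5
5: greatest Fibonacci not exceeding it is 5, leaving 0
So 958 = 610 + 233 + 89 + 21 + 5, with no two terms consecutive in the sequence.

610 + 233 + 89 + 21 + 5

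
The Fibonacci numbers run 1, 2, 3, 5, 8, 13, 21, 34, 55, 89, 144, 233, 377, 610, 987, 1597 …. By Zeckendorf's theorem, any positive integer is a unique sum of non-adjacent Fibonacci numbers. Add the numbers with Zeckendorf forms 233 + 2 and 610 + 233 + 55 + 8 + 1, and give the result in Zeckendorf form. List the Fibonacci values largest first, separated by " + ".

The two numbers are 235 and 907, so their sum is 1142.
subtract 987 from 1142: 155 remains
subtract 144 from 155: 11 remains
subtract 8 from 11: 3 remains
subtract 3 from 3: 0 remains

987 + 144 + 8 + 3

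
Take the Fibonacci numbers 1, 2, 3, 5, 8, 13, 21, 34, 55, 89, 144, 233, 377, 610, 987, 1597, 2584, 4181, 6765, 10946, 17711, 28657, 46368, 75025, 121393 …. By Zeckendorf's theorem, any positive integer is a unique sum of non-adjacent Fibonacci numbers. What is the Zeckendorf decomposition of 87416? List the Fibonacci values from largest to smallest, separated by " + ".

75025 + 10946 + 987 + 377 + 55 + 21 + 5

subtract 75025 from 87416: 12391 remains
subtract 10946 from 12391: 1445 remains
subtract 987 from 1445: 458 remains
subtract 377 from 458: 81 remains
subtract 55 from 81: 26 remains
subtract 21 from 26: 5 remains
subtract 5 from 5: 0 remains
So 87416 = 75025 + 10946 + 987 + 377 + 55 + 21 + 5, with no two terms consecutive in the sequence.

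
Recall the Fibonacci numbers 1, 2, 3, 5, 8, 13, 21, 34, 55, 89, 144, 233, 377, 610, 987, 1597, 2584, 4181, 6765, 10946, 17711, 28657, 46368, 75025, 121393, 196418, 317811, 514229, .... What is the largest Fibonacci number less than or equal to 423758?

317811

317811 ≤ 423758 < 514229, so the largest Fibonacci number not exceeding 423758 is 317811.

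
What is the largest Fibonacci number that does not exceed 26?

21 ≤ 26 < 34, so the largest Fibonacci number not exceeding 26 is 21.

21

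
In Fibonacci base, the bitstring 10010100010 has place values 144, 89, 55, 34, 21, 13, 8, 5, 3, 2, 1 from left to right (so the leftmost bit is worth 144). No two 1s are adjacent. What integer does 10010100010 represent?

193

Summing the place values of the 1 bits: 144 + 34 + 13 + 2 = 193.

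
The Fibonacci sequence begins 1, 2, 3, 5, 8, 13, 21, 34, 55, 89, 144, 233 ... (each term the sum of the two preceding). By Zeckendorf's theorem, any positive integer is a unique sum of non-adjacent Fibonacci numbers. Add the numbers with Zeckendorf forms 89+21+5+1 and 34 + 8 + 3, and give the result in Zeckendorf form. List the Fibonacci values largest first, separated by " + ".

The two numbers are 116 and 45, so their sum is 161.
take 144 (≤ 161); 161 − 144 = 17
take 13 (≤ 17); 17 − 13 = 4
take 3 (≤ 4); 4 − 3 = 1
take 1 (≤ 1); 1 − 1 = 0

144 + 13 + 3 + 1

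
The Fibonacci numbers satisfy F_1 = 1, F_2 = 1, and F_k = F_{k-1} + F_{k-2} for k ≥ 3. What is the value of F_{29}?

514229

Iterating the recurrence up to F_{23} = 28657 and F_{22} = 17711:
F_{24} = F_{23} + F_{22} = 28657 + 17711 = 46368
F_{25} = F_{24} + F_{23} = 46368 + 28657 = 75025
F_{26} = F_{25} + F_{24} = 75025 + 46368 = 121393
F_{27} = F_{26} + F_{25} = 121393 + 75025 = 196418
F_{28} = F_{27} + F_{26} = 196418 + 121393 = 317811
F_{29} = F_{28} + F_{27} = 317811 + 196418 = 514229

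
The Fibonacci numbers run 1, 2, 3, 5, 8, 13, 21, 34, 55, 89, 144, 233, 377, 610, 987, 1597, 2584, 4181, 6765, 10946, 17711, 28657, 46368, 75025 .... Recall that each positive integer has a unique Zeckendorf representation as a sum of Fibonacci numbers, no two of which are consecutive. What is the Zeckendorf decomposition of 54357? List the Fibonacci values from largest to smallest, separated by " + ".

largest Fibonacci ≤ 54357 is 46368; 54357 − 46368 = 7989
largest Fibonacci ≤ 7989 is 6765; 7989 − 6765 = 1224
largest Fibonacci ≤ 1224 is 987; 1224 − 987 = 237
largest Fibonacci ≤ 237 is 233; 237 − 233 = 4
largest Fibonacci ≤ 4 is 3; 4 − 3 = 1
largest Fibonacci ≤ 1 is 1; 1 − 1 = 0
So 54357 = 46368 + 6765 + 987 + 233 + 3 + 1, with no two terms consecutive in the sequence.

46368 + 6765 + 987 + 233 + 3 + 1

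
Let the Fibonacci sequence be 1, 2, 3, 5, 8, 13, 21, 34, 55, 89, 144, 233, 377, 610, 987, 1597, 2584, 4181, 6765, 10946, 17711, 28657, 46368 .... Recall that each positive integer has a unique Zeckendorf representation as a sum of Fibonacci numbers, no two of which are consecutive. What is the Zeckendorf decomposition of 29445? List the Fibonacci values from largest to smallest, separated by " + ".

Greedily peel off the largest Fibonacci term at each step:
28657 ≤ 29445 < 46368, so take 28657; remainder 788
610 ≤ 788 < 987, so take 610; remainder 178
144 ≤ 178 < 233, so take 144; remainder 34
34 ≤ 34 < 55, so take 34; remainder 0
So 29445 = 28657 + 610 + 144 + 34, with no two terms consecutive in the sequence.

28657 + 610 + 144 + 34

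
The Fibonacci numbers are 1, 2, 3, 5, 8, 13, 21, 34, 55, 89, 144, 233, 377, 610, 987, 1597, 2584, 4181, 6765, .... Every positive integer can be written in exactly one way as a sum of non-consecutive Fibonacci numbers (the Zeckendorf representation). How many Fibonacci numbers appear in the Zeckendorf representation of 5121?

5

Repeatedly subtract the largest Fibonacci number that fits:
largest Fibonacci ≤ 5121 is 4181; 5121 − 4181 = 940
largest Fibonacci ≤ 940 is 610; 940 − 610 = 330
largest Fibonacci ≤ 330 is 233; 330 − 233 = 97
largest Fibonacci ≤ 97 is 89; 97 − 89 = 8
largest Fibonacci ≤ 8 is 8; 8 − 8 = 0
5121 = 4181 + 610 + 233 + 89 + 8, which has 5 terms.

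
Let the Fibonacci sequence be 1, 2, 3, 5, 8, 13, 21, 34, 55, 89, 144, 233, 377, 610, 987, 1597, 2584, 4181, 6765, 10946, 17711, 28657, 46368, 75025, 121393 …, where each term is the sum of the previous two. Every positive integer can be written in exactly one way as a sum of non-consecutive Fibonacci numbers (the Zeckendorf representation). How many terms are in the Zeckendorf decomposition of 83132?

9

Greedily peel off the largest Fibonacci term at each step:
subtract 75025 from 83132: 8107 remains
subtract 6765 from 8107: 1342 remains
subtract 987 from 1342: 355 remains
subtract 233 from 355: 122 remains
subtract 89 from 122: 33 remains
subtract 21 from 33: 12 remains
subtract 8 from 12: 4 remains
subtract 3 from 4: 1 remains
subtract 1 from 1: 0 remains
83132 = 75025 + 6765 + 987 + 233 + 89 + 21 + 8 + 3 + 1, which has 9 terms.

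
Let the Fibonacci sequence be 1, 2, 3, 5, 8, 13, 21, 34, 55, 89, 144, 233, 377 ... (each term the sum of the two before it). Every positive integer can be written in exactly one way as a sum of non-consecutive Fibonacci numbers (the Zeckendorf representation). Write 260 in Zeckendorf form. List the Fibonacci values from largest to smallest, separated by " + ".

Greedily peel off the largest Fibonacci term at each step:
subtract 233 from 260: 27 remains
subtract 21 from 27: 6 remains
subtract 5 from 6: 1 remains
subtract 1 from 1: 0 remains
So 260 = 233 + 21 + 5 + 1, with no two terms consecutive in the sequence.

233 + 21 + 5 + 1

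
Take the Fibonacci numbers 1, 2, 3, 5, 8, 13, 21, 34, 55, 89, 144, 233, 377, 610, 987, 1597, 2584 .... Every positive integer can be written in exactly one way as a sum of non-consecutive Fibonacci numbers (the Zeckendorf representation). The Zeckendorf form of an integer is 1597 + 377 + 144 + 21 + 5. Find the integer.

2144

1597 + 377 + 144 + 21 + 5 = 2144.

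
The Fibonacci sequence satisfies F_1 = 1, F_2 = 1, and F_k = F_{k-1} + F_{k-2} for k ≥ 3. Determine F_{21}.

10946

Iterating the recurrence up to F_{17} = 1597 and F_{16} = 987:
F_{18} = F_{17} + F_{16} = 1597 + 987 = 2584
F_{19} = F_{18} + F_{17} = 2584 + 1597 = 4181
F_{20} = F_{19} + F_{18} = 4181 + 2584 = 6765
F_{21} = F_{20} + F_{19} = 6765 + 4181 = 10946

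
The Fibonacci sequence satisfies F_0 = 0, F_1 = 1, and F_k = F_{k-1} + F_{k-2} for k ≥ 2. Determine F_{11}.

Iterating the recurrence up to F_{7} = 13 and F_{6} = 8:
F_{8} = F_{7} + F_{6} = 13 + 8 = 21
F_{9} = F_{8} + F_{7} = 21 + 13 = 34
F_{10} = F_{9} + F_{8} = 34 + 21 = 55
F_{11} = F_{10} + F_{9} = 55 + 34 = 89

89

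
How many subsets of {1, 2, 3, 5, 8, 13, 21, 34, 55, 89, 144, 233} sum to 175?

7

175 = 144+21+8+2 = 144+21+5+3+2 = 89+55+21+8+2 = 144+13+8+5+3+2 = … (3 more), for 7 in all.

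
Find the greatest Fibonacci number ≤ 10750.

6765 ≤ 10750 < 10946, so the largest Fibonacci number not exceeding 10750 is 6765.

6765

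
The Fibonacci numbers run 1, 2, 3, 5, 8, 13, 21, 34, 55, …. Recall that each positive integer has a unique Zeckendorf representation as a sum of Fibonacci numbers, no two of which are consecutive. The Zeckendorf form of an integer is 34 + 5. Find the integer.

34 + 5 = 39.

39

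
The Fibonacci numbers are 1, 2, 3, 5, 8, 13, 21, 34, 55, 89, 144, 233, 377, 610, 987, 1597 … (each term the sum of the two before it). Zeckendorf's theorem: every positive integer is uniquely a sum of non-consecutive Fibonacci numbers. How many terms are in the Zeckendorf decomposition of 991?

Greedily peel off the largest Fibonacci term at each step:
take 987 (≤ 991); 991 − 987 = 4
take 3 (≤ 4); 4 − 3 = 1
take 1 (≤ 1); 1 − 1 = 0
991 = 987 + 3 + 1, which has 3 terms.

3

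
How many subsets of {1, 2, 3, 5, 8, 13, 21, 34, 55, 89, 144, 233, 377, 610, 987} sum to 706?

8

Starting from the Zeckendorf form and repeatedly splitting a term F_k into F_{k−1} + F_{k−2} (when neither is already used) reaches every representation.
706 = 610+89+5+2 = 610+55+34+5+2 = 377+233+89+5+2 = … (5 more), for 8 in all.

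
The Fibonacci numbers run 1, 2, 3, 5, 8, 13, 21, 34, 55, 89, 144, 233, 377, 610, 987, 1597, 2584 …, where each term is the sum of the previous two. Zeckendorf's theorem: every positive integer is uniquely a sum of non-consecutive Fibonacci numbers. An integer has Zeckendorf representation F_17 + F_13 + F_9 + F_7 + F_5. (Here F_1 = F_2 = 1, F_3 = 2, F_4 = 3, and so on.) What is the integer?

1882

F_17 + F_13 + F_9 + F_7 + F_5 = 1597 + 233 + 34 + 13 + 5 = 1882.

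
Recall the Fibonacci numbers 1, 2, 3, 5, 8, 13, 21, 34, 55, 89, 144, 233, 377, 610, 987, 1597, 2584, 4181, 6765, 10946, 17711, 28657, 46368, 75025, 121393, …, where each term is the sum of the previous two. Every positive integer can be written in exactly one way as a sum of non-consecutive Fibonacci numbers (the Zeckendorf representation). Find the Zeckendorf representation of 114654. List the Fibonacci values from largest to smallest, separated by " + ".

75025 + 28657 + 10946 + 21 + 5

Greedily peel off the largest Fibonacci term at each step:
largest Fibonacci ≤ 114654 is 75025; 114654 − 75025 = 39629
largest Fibonacci ≤ 39629 is 28657; 39629 − 28657 = 10972
largest Fibonacci ≤ 10972 is 10946; 10972 − 10946 = 26
largest Fibonacci ≤ 26 is 21; 26 − 21 = 5
largest Fibonacci ≤ 5 is 5; 5 − 5 = 0
So 114654 = 75025 + 28657 + 10946 + 21 + 5, with no two terms consecutive in the sequence.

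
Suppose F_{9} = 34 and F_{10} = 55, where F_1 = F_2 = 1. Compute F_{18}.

2584

By the doubling identity F_{2k} = F_k(2F_{k+1} − F_k): F_{18} = 34·(2·55 − 34) = 34·76 = 2584.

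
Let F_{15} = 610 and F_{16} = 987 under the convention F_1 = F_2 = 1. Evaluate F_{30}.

By the doubling identity F_{2k} = F_k(2F_{k+1} − F_k): F_{30} = 610·(2·987 − 610) = 610·1364 = 832040.

832040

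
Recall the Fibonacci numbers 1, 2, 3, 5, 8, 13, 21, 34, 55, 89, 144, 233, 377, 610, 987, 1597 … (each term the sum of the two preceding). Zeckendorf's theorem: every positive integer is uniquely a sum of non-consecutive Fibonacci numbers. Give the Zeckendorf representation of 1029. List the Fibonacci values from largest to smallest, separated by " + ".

1029: greatest Fibonacci not exceeding it is 987, leaving 42
42: greatest Fibonacci not exceeding it is 34, leaving 8
8: greatest Fibonacci not exceeding it is 8, leaving 0
So 1029 = 987 + 34 + 8, with no two terms consecutive in the sequence.

987 + 34 + 8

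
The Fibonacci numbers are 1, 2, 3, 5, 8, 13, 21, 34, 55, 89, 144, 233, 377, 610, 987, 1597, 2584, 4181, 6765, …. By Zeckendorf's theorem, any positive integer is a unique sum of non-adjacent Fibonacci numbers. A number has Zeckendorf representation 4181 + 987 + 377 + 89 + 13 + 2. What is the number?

4181 + 987 + 377 + 89 + 13 + 2 = 5649.

5649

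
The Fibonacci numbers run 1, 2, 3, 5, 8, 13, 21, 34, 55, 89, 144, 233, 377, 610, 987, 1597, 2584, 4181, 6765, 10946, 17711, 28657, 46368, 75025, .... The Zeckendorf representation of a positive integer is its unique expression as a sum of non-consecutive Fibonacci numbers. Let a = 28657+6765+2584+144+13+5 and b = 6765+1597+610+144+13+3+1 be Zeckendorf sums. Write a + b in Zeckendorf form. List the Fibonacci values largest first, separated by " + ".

46368 + 610 + 233 + 89 + 1

The two numbers are 38168 and 9133, so their sum is 47301.
take 46368 (≤ 47301); 47301 − 46368 = 933
take 610 (≤ 933); 933 − 610 = 323
take 233 (≤ 323); 323 − 233 = 90
take 89 (≤ 90); 90 − 89 = 1
take 1 (≤ 1); 1 − 1 = 0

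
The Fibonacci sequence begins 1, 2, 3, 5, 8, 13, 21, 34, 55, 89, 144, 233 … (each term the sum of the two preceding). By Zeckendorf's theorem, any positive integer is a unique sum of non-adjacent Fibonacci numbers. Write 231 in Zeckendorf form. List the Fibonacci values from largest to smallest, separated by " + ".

144 + 55 + 21 + 8 + 3

Greedy algorithm:
subtract 144 from 231: 87 remains
subtract 55 from 87: 32 remains
subtract 21 from 32: 11 remains
subtract 8 from 11: 3 remains
subtract 3 from 3: 0 remains
So 231 = 144 + 55 + 21 + 8 + 3, with no two terms consecutive in the sequence.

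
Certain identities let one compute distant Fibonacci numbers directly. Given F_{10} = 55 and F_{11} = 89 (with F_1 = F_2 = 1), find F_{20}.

By the doubling identity F_{2k} = F_k(2F_{k+1} − F_k): F_{20} = 55·(2·89 − 55) = 55·123 = 6765.

6765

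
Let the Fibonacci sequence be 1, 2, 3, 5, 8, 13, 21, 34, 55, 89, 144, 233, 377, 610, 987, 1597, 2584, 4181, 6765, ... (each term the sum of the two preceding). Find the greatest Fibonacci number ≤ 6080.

4181 ≤ 6080 < 6765, so the largest Fibonacci number not exceeding 6080 is 4181.

4181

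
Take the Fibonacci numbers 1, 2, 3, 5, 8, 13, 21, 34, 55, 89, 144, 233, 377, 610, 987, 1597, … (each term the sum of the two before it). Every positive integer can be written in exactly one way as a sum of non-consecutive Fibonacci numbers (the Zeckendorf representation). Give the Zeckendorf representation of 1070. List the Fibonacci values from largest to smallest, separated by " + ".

987 + 55 + 21 + 5 + 2

1070 − 987 = 83
83 − 55 = 28
28 − 21 = 7
7 − 5 = 2
2 − 2 = 0
So 1070 = 987 + 55 + 21 + 5 + 2, with no two terms consecutive in the sequence.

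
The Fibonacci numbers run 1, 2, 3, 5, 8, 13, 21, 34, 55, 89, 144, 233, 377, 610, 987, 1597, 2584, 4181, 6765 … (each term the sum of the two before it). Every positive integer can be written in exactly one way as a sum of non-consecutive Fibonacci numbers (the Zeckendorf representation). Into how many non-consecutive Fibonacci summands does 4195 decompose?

3

Repeatedly subtract the largest Fibonacci number that fits:
largest Fibonacci ≤ 4195 is 4181; 4195 − 4181 = 14
largest Fibonacci ≤ 14 is 13; 14 − 13 = 1
largest Fibonacci ≤ 1 is 1; 1 − 1 = 0
4195 = 4181 + 13 + 1, which has 3 terms.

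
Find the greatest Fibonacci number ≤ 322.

233 ≤ 322 < 377, so the largest Fibonacci number not exceeding 322 is 233.

233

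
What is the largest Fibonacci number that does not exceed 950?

610

610 ≤ 950 < 987, so the largest Fibonacci number not exceeding 950 is 610.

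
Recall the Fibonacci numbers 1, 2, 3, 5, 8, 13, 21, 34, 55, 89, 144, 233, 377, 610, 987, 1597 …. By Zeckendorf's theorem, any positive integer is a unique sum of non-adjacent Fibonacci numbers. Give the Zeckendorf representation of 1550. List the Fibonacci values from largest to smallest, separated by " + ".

Repeatedly subtract the largest Fibonacci number that fits:
subtract 987 from 1550: 563 remains
subtract 377 from 563: 186 remains
subtract 144 from 186: 42 remains
subtract 34 from 42: 8 remains
subtract 8 from 8: 0 remains
So 1550 = 987 + 377 + 144 + 34 + 8, with no two terms consecutive in the sequence.

987 + 377 + 144 + 34 + 8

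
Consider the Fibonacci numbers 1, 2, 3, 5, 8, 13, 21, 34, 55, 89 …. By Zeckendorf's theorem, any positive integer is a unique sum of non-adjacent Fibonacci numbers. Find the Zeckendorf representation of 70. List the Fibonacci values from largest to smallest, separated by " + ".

subtract 55 from 70: 15 remains
subtract 13 from 15: 2 remains
subtract 2 from 2: 0 remains
So 70 = 55 + 13 + 2, with no two terms consecutive in the sequence.

55 + 13 + 2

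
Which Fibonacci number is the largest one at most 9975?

6765 ≤ 9975 < 10946, so the largest Fibonacci number not exceeding 9975 is 6765.

6765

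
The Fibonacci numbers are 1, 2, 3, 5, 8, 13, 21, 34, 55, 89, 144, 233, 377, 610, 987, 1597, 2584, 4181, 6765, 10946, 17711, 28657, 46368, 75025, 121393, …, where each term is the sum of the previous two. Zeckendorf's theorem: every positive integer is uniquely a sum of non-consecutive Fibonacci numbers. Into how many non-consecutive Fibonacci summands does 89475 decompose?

8

89475 − 75025 = 14450
14450 − 10946 = 3504
3504 − 2584 = 920
920 − 610 = 310
310 − 233 = 77
77 − 55 = 22
22 − 21 = 1
1 − 1 = 0
89475 = 75025 + 10946 + 2584 + 610 + 233 + 55 + 21 + 1, which has 8 terms.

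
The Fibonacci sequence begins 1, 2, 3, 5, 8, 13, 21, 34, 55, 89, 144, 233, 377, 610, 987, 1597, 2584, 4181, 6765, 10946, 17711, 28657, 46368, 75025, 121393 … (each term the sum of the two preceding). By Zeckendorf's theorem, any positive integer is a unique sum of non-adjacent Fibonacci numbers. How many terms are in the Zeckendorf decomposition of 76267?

Greedy algorithm:
subtract 75025 from 76267: 1242 remains
subtract 987 from 1242: 255 remains
subtract 233 from 255: 22 remains
subtract 21 from 22: 1 remains
subtract 1 from 1: 0 remains
76267 = 75025 + 987 + 233 + 21 + 1, which has 5 terms.

5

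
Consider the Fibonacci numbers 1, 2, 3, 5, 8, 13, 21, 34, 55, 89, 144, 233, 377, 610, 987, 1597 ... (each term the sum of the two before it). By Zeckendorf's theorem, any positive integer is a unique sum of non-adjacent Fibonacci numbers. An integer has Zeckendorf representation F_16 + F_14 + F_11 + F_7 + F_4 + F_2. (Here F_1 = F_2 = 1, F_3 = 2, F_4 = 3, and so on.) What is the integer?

1470

F_16 + F_14 + F_11 + F_7 + F_4 + F_2 = 987 + 377 + 89 + 13 + 3 + 1 = 1470.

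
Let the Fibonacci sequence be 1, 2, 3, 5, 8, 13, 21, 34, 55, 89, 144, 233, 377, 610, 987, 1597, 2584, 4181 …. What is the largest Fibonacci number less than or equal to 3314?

2584 ≤ 3314 < 4181, so the largest Fibonacci number not exceeding 3314 is 2584.

2584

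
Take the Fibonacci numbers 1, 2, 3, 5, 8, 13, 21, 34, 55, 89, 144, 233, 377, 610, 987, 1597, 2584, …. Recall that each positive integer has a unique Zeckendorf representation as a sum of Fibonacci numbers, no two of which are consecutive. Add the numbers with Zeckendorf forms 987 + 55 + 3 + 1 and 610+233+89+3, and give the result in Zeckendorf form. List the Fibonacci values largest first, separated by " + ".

The two numbers are 1046 and 935, so their sum is 1981.
subtract 1597 from 1981: 384 remains
subtract 377 from 384: 7 remains
subtract 5 from 7: 2 remains
subtract 2 from 2: 0 remains

1597 + 377 + 5 + 2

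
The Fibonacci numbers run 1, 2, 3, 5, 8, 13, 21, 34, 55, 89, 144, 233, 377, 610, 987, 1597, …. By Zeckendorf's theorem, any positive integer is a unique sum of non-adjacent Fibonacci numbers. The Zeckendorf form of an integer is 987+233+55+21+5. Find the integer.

1301

987+233+55+21+5 = 1301.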